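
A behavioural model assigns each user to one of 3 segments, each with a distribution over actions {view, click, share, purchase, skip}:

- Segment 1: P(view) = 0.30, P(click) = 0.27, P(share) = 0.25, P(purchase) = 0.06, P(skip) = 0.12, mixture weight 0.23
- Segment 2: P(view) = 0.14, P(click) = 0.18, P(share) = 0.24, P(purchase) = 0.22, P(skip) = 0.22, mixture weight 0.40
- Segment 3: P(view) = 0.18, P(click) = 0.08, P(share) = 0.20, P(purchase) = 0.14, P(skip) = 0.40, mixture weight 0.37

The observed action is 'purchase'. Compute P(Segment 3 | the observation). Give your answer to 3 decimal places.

0.337

Apply Bayes' rule: the posterior for each component is proportional to its prior times its likelihood at x.
Evaluate each component's likelihood at the observed value:
  L_1 = P(purchase | comp) = 0.06
  L_2 = P(purchase | comp) = 0.22
  L_3 = P(purchase | comp) = 0.14
Multiply by the mixture weights:
  P(Z=1)·L_1 = 0.23 × 0.06 = 0.0138
  P(Z=2)·L_2 = 0.40 × 0.22 = 0.088
  P(Z=3)·L_3 = 0.37 × 0.14 = 0.0518
Marginal: 0.0138 + 0.088 + 0.0518 = 0.1536
P(Segment 3 | x) = 0.0518 / 0.1536 ≈ 0.337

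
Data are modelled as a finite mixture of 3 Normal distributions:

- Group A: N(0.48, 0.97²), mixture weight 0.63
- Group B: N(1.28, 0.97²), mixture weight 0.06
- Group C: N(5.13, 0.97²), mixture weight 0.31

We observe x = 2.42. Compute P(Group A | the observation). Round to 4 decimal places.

The responsibility of component k is π_k f_k(x) divided by Σ_j π_j f_j(x).
Component likelihoods at x = 2.42:
  f_A = 0.0556608
  f_B = 0.206162
  f_C = 0.00830266
Unnormalised posteriors:
  π_A·f_A = 0.63 × 0.0556608 = 0.0350663
  π_B·f_B = 0.06 × 0.206162 = 0.0123697
  π_C·f_C = 0.31 × 0.00830266 = 0.00257383
Normaliser: 0.0350663 + 0.0123697 + 0.00257383 = 0.0500098
P(Group A | data) ≈ 0.7012

0.7012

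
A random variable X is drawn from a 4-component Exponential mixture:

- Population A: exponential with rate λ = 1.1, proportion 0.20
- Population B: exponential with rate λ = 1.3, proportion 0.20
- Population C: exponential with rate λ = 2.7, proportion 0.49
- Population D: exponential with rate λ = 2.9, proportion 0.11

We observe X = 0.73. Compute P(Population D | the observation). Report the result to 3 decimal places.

0.091

Apply Bayes' rule: the posterior for each component is proportional to its prior times its likelihood at x.
Evaluate each component's likelihood at the observed value:
  p_A = 1.1·e^(−1.1·0.73) = 1.1·e^(−0.8030) = 0.492781
  p_B = 1.3·e^(−1.3·0.73) = 1.3·e^(−0.9490) = 0.503266
  p_C = 2.7·e^(−2.7·0.73) = 2.7·e^(−1.9710) = 0.376157
  p_D = 2.9·e^(−2.9·0.73) = 2.9·e^(−2.1170) = 0.349138
Prior × likelihood for each component:
  π_A·p_A = 0.20 × 0.492781 = 0.0985563
  π_B·p_B = 0.20 × 0.503266 = 0.100653
  π_C·p_C = 0.49 × 0.376157 = 0.184317
  π_D·p_D = 0.11 × 0.349138 = 0.0384051
Evidence: 0.0985563 + 0.100653 + 0.184317 + 0.0384051 = 0.421932
P(Population D | 0.73) ≈ 0.091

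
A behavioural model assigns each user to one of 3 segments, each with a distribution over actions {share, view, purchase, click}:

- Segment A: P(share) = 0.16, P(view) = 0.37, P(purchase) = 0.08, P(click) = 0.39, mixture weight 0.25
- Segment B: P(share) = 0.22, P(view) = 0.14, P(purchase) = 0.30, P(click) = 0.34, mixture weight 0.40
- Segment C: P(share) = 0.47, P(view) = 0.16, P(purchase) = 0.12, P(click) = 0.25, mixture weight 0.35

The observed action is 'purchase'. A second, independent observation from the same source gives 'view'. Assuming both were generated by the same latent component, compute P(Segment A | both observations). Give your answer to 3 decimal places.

0.239

By Bayes' theorem, P(k | x) = π_k f_k(x) / Σ_j π_j f_j(x).
Since both observations come from the same component, the likelihood for component k is f_k(x₁)·f_k(x₂).
  f_A = [P(purchase | comp) = 0.08] × [0.37] = 0.0296
  f_B = [P(purchase | comp) = 0.30] × [0.14] = 0.042
  f_C = [P(purchase | comp) = 0.12] × [0.16] = 0.0192
Unnormalised posteriors:
  π_A·f_A = 0.25 × 0.0296 = 0.0074
  π_B·f_B = 0.40 × 0.042 = 0.0168
  π_C·f_C = 0.35 × 0.0192 = 0.00672
Evidence: 0.0074 + 0.0168 + 0.00672 = 0.03092
P(Segment A | data) = 0.0074 / 0.03092 ≈ 0.239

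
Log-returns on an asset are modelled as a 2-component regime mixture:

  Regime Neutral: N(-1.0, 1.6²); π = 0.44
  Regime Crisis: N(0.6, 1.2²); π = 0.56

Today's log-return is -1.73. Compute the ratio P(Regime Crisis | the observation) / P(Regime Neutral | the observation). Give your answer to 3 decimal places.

Only the two components matter; the odds are (π_i f_i(x)) / (π_j f_j(x)).
Evaluate each component's likelihood at the observed value:
  p_Neutral = (1/(1.6·√(2π)))·exp(−(-1.73−-1.0)²/(2·1.6²)) = 0.249339·exp(-0.10408) = 0.224692
  p_Crisis = (1/(1.2·√(2π)))·exp(−(-1.73−0.6)²/(2·1.2²)) = 0.332452·exp(-1.88503) = 0.0504741
0.0282655 / 0.0988645 ≈ 0.286

0.286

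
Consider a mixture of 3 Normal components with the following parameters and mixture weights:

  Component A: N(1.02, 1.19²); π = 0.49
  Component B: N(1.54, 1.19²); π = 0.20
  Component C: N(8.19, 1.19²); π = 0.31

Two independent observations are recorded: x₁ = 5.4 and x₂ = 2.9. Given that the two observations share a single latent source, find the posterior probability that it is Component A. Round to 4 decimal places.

P(component k | x) = π_k·f_k(x) / marginal(x), where marginal(x) = Σ_j π_j·f_j(x).
Since both observations come from the same component, the likelihood for component k is f_k(x₁)·f_k(x₂).
  p_A = [(1/(1.19·√(2π)))·exp(−(5.4−1.02)²/(2·1.19²)) = 0.335246·exp(-6.77367) = 0.000383349] × [0.0962481] = 3.68966e-05
  p_B = [(1/(1.19·√(2π)))·exp(−(5.4−1.54)²/(2·1.19²)) = 0.335246·exp(-5.26079) = 0.00174033] × [0.174479] = 0.000303651
  p_C = [(1/(1.19·√(2π)))·exp(−(5.4−8.19)²/(2·1.19²)) = 0.335246·exp(-2.74843) = 0.0214652] × [1.71487e-05] = 3.68102e-07
Prior × likelihood for each component:
  π_A·p_A = 0.49 × 3.68966e-05 = 1.80793e-05
  π_B·p_B = 0.20 × 0.000303651 = 6.07302e-05
  π_C·p_C = 0.31 × 3.68102e-07 = 1.14112e-07
Sum: 1.80793e-05 + 6.07302e-05 + 1.14112e-07 = 7.89236e-05
P(Component A | x) ≈ 0.2291

0.2291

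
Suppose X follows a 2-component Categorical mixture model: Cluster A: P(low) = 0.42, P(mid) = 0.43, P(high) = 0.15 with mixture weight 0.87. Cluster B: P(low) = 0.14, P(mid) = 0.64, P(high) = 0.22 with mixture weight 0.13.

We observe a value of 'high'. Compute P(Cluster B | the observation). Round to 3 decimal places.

The responsibility of component k is π_k f_k(x) divided by Σ_j π_j f_j(x).
Component likelihoods at x = 'high':
  p_A = 0.15
  p_B = 0.22
Unnormalised posteriors:
  π_A·p_A = 0.87 × 0.15 = 0.1305
  π_B·p_B = 0.13 × 0.22 = 0.0286
Denominator: 0.1305 + 0.0286 = 0.1591
Responsibility of Cluster B: 0.0286 / 0.1591 ≈ 0.180

0.180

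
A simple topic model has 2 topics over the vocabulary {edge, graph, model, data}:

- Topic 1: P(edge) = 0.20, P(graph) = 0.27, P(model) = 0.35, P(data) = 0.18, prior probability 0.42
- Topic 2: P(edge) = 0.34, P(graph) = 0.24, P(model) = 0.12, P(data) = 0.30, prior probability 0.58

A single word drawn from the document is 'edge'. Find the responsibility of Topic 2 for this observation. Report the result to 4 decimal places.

Apply Bayes' rule: the posterior for each component is proportional to its prior times its likelihood at x.
Evaluate each component's likelihood at the observed value:
  f_1 = P(edge | comp) = 0.20
  f_2 = P(edge | comp) = 0.34
Unnormalised posteriors:
  w_1·f_1 = 0.42 × 0.2 = 0.084
  w_2·f_2 = 0.58 × 0.34 = 0.1972
Sum: 0.084 + 0.1972 = 0.2812
Responsibility of Topic 2: 0.1972 / 0.2812 ≈ 0.7013

0.7013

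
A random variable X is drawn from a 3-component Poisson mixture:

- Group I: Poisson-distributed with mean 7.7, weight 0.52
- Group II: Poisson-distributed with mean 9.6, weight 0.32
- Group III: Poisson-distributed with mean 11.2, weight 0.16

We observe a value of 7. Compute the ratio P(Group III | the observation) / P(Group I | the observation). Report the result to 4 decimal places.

Posterior odds = (π_i f_i(x)) / (π_j f_j(x)); the normalising sum cancels.
Evaluate each component's likelihood at the observed value:
  L_I = e^(−7.7)·7.7^7/7! = 0.144191
  L_II = e^(−9.6)·9.6^7/7! = 0.100981
  L_III = e^(−11.2)·11.2^7/7! = 0.0599788
Odds = (0.16/0.52) × (0.0599788/0.144191) = 0.307692 × 0.415968 ≈ 0.1280

0.1280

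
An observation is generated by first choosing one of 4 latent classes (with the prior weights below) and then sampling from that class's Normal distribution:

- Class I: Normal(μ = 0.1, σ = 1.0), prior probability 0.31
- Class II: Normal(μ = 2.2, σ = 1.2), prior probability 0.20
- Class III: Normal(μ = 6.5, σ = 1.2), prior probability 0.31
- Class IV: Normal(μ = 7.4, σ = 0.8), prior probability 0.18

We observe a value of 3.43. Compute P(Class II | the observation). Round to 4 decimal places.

0.8995

The responsibility of component k is w_k f_k(x) divided by Σ_j w_j f_j(x).
Evaluate each component's likelihood at the observed value:
  L_I = 0.0015595
  L_II = 0.196602
  L_III = 0.0126033
  L_IV = 2.24008e-06
Multiply by the mixture weights:
  w_I·L_I = 0.31 × 0.0015595 = 0.000483446
  w_II·L_II = 0.20 × 0.196602 = 0.0393205
  w_III·L_III = 0.31 × 0.0126033 = 0.00390703
  w_IV·L_IV = 0.18 × 2.24008e-06 = 4.03215e-07
Normaliser: 0.000483446 + 0.0393205 + 0.00390703 + 4.03215e-07 = 0.0437113
Responsibility of Class II: 0.0393205 / 0.0437113 ≈ 0.8995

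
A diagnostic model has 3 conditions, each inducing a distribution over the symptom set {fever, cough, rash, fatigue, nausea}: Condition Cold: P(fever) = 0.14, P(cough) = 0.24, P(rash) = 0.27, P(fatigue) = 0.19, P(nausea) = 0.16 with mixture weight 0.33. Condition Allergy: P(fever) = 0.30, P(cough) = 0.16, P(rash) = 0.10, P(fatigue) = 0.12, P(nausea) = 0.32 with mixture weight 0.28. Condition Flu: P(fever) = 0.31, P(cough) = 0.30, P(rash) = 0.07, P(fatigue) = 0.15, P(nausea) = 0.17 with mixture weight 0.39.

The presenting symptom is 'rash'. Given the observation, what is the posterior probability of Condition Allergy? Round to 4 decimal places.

Posterior ∝ prior × likelihood, so P(k | x) ∝ π_k f_k(x); normalise over all components.
Categorical probabilities:
  p_Cold = P(rash | comp) = 0.27
  p_Allergy = P(rash | comp) = 0.10
  p_Flu = P(rash | comp) = 0.07
Unnormalised posteriors:
  π_Cold·p_Cold = 0.33 × 0.27 = 0.0891
  π_Allergy·p_Allergy = 0.28 × 0.1 = 0.028
  π_Flu·p_Flu = 0.39 × 0.07 = 0.0273
Sum: 0.0891 + 0.028 + 0.0273 = 0.1444
P(Condition Allergy | 'rash') = 0.028 / 0.1444 ≈ 0.1939

0.1939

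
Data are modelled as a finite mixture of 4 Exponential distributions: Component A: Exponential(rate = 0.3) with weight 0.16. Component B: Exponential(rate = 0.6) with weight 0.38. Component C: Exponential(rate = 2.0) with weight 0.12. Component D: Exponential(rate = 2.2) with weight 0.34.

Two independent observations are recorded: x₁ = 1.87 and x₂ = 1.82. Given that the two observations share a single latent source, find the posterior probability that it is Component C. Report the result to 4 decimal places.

By Bayes' theorem, P(k | x) = P(Z=k) f_k(x) / Σ_j P(Z=j) f_j(x).
Since both observations come from the same component, the likelihood for component k is f_k(x₁)·f_k(x₂).
  L_A = [0.171191] × [0.173779] = 0.0297494
  L_B = [0.195377] × [0.201327] = 0.0393346
  L_C = [0.0475082] × [0.0525047] = 0.0024944
  L_D = [0.035953] × [0.0401335] = 0.00144292
Multiply by the mixture weights:
  P(Z=A)·L_A = 0.16 × 0.0297494 = 0.00475991
  P(Z=B)·L_B = 0.38 × 0.0393346 = 0.0149471
  P(Z=C)·L_C = 0.12 × 0.0024944 = 0.000299328
  P(Z=D)·L_D = 0.34 × 0.00144292 = 0.000490593
Normaliser: 0.00475991 + 0.0149471 + 0.000299328 + 0.000490593 = 0.020497
P(Component C | x₁, x₂) ≈ 0.0146

0.0146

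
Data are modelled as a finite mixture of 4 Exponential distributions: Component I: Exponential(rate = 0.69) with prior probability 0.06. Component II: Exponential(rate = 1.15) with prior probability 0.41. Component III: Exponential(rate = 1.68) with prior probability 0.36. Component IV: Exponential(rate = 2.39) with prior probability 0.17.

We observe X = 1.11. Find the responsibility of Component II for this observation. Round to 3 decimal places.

0.482

P(component k | x) = π_k·f_k(x) / marginal(x), where marginal(x) = Σ_j π_j·f_j(x).
Exponential densities:
  p_I = 0.69·e^(−0.69·1.11) = 0.69·e^(−0.7659) = 0.320792
  p_II = 1.15·e^(−1.15·1.11) = 1.15·e^(−1.2765) = 0.320864
  p_III = 1.68·e^(−1.68·1.11) = 1.68·e^(−1.8648) = 0.260278
  p_IV = 2.39·e^(−2.39·1.11) = 2.39·e^(−2.6529) = 0.168367
Unnormalised posteriors:
  π_I·p_I = 0.06 × 0.320792 = 0.0192475
  π_II·p_II = 0.41 × 0.320864 = 0.131554
  π_III·p_III = 0.36 × 0.260278 = 0.0937
  π_IV·p_IV = 0.17 × 0.168367 = 0.0286225
Marginal: 0.0192475 + 0.131554 + 0.0937 + 0.0286225 = 0.273124
P(Component II | 1.11) = 0.131554 / 0.273124 ≈ 0.482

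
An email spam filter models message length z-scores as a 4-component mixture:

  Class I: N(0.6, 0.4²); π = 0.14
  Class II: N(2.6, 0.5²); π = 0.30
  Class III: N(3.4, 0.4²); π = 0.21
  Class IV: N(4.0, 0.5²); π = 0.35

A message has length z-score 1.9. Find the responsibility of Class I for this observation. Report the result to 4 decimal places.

By Bayes' theorem, P(k | x) = π_k f_k(x) / Σ_j π_j f_j(x).
Evaluate each component's likelihood at the observed value:
  f_I = (1/(0.4·√(2π)))·exp(−(1.9−0.6)²/(2·0.4²)) = 0.997356·exp(-5.28125) = 0.00507262
  f_II = (1/(0.5·√(2π)))·exp(−(1.9−2.6)²/(2·0.5²)) = 0.797885·exp(-0.98000) = 0.299455
  f_III = (1/(0.4·√(2π)))·exp(−(1.9−3.4)²/(2·0.4²)) = 0.997356·exp(-7.03125) = 0.000881489
  f_IV = (1/(0.5·√(2π)))·exp(−(1.9−4.0)²/(2·0.5²)) = 0.797885·exp(-8.82000) = 0.000117886
Weight by the priors:
  π_I·f_I = 0.14 × 0.00507262 = 0.000710167
  π_II·f_II = 0.30 × 0.299455 = 0.0898365
  π_III·f_III = 0.21 × 0.000881489 = 0.000185113
  π_IV·f_IV = 0.35 × 0.000117886 = 4.12601e-05
Sum: 0.000710167 + 0.0898365 + 0.000185113 + 4.12601e-05 = 0.090773
P(Class I | x) = 0.000710167 / 0.090773 ≈ 0.0078

0.0078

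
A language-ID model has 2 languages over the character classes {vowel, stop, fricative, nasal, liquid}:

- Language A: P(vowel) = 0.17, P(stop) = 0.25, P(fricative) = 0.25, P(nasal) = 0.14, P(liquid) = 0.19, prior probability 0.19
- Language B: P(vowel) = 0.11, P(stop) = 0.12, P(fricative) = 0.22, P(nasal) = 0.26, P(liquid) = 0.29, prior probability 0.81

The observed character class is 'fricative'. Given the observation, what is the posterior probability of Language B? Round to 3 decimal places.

0.790

Posterior ∝ prior × likelihood, so P(k | x) ∝ P(Z=k) f_k(x); normalise over all components.
Categorical probabilities:
  L_A = P(fricative | comp) = 0.25
  L_B = P(fricative | comp) = 0.22
Prior × likelihood for each component:
  P(Z=A)·L_A = 0.19 × 0.25 = 0.0475
  P(Z=B)·L_B = 0.81 × 0.22 = 0.1782
Sum: 0.0475 + 0.1782 = 0.2257
P(Language B | x) = 0.1782 / 0.2257 ≈ 0.790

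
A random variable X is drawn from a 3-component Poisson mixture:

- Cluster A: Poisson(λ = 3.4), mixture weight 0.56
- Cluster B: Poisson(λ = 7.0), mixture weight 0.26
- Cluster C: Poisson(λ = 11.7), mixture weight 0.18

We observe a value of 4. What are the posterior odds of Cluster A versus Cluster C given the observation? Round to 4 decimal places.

Only the two components matter; the odds are (π_i f_i(x)) / (π_j f_j(x)).
Component likelihoods at x = 4:
  f_A = 0.185825
  f_B = 0.0912262
  f_C = 0.0064757
0.104062 / 0.00116563 ≈ 89.2754

89.2754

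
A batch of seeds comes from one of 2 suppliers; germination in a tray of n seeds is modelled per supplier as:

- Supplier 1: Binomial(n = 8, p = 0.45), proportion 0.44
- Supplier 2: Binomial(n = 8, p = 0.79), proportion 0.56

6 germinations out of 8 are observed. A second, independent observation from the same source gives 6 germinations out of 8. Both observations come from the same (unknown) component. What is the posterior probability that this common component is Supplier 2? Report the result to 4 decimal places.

0.9586

The responsibility of component k is P(Z=k) f_k(x) divided by Σ_j P(Z=j) f_j(x).
Since both observations come from the same component, the likelihood for component k is f_k(x₁)·f_k(x₂).
  L_1 = [0.0703329] × [0.0703329] = 0.00494672
  L_2 = [0.300164] × [0.300164] = 0.0900987
Weight by the priors:
  P(Z=1)·L_1 = 0.44 × 0.00494672 = 0.00217656
  P(Z=2)·L_2 = 0.56 × 0.0900987 = 0.0504553
Evidence: 0.00217656 + 0.0504553 = 0.0526318
So the posterior for Supplier 2 is 0.0504553 / 0.0526318 ≈ 0.9586.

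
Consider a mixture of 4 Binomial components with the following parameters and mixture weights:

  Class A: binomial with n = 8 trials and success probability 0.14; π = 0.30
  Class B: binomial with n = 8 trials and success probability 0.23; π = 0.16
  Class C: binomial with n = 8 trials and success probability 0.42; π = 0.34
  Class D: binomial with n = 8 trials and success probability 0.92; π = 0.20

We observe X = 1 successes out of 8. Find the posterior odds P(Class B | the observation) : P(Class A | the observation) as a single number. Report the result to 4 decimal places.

0.4042

The posterior odds equal the prior odds times the likelihood ratio: (w_i/w_j)·(f_i(x)/f_j(x)).
Binomial probabilities:
  p_A = 0.389679
  p_B = 0.295293
  p_C = 0.0741883
  p_D = 1.5435e-07
Odds = (0.16/0.30) × (0.295293/0.389679) = 0.533333 × 0.757785 ≈ 0.4042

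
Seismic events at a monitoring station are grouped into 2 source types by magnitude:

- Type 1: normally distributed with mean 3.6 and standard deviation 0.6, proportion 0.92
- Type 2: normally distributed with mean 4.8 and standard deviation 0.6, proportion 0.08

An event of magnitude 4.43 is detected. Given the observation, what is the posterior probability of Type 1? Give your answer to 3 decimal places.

0.842

Apply Bayes' rule: the posterior for each component is proportional to its prior times its likelihood at x.
Component likelihoods at x = 4.43:
  L_1 = (1/(0.6·√(2π)))·exp(−(4.43−3.6)²/(2·0.6²)) = 0.664904·exp(-0.95681) = 0.255401
  L_2 = (1/(0.6·√(2π)))·exp(−(4.43−4.8)²/(2·0.6²)) = 0.664904·exp(-0.19014) = 0.549772
Unnormalised posteriors:
  π_1·L_1 = 0.92 × 0.255401 = 0.234969
  π_2·L_2 = 0.08 × 0.549772 = 0.0439818
Denominator: 0.234969 + 0.0439818 = 0.278951
Responsibility of Type 1: 0.234969 / 0.278951 ≈ 0.842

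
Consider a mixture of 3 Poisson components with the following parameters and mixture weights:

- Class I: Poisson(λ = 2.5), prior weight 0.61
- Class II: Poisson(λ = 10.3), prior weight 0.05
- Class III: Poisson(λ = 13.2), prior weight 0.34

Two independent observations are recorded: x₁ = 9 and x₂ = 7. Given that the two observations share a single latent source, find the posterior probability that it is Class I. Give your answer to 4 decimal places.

P(component k | x) = π_k·f_k(x) / marginal(x), where marginal(x) = Σ_j π_j·f_j(x).
Since both observations come from the same component, the likelihood for component k is f_k(x₁)·f_k(x₂).
  p_I = [e^(−2.5)·2.5^9/9! = 0.000862901] × [0.00994062] = 8.57777e-06
  p_II = [e^(−10.3)·10.3^9/9! = 0.120931] × [0.0820724] = 0.00992512
  p_III = [e^(−13.2)·13.2^9/9! = 0.0620462] × [0.0256389] = 0.0015908
Weight by the priors:
  π_I·p_I = 0.61 × 8.57777e-06 = 5.23244e-06
  π_II·p_II = 0.05 × 0.00992512 = 0.000496256
  π_III·p_III = 0.34 × 0.0015908 = 0.000540871
Marginal: 5.23244e-06 + 0.000496256 + 0.000540871 = 0.00104236
P(Class I | x₁,x₂) = 5.23244e-06 / 0.00104236 ≈ 0.0050

0.0050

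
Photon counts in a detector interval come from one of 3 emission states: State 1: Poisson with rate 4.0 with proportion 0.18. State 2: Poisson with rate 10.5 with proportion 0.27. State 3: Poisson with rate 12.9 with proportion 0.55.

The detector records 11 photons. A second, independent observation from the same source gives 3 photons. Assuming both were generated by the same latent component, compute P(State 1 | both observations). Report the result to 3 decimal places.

0.235

By Bayes' theorem, P(k | x) = π_k f_k(x) / Σ_j π_j f_j(x).
Since both observations come from the same component, the likelihood for component k is f_k(x₁)·f_k(x₂).
  p_1 = [e^(−4.0)·4.0^11/11! = 0.00192454] × [0.195367] = 0.000375991
  p_2 = [e^(−10.5)·10.5^11/11! = 0.117987] × [0.00531281] = 0.000626843
  p_3 = [e^(−12.9)·12.9^11/11! = 0.103023] × [0.000893756] = 9.2077e-05
Unnormalised posteriors:
  π_1·p_1 = 0.18 × 0.000375991 = 6.76783e-05
  π_2·p_2 = 0.27 × 0.000626843 = 0.000169248
  π_3·p_3 = 0.55 × 9.2077e-05 = 5.06424e-05
Sum: 6.76783e-05 + 0.000169248 + 5.06424e-05 = 0.000287568
P(State 1 | x) = 6.76783e-05 / 0.000287568 ≈ 0.235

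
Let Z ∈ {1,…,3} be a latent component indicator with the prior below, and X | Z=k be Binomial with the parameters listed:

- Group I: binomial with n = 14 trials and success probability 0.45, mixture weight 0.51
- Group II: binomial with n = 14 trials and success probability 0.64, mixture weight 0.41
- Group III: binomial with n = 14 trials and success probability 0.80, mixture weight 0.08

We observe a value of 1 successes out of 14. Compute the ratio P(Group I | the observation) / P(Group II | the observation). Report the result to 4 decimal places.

Only the two components matter; the odds are (w_i f_i(x)) / (w_j f_j(x)).
Evaluate each component's likelihood at the observed value:
  p_I = C(14,1)·0.45^1·0.55^13 = 14·0.45·0.00042142 = 0.00265494
  p_II = C(14,1)·0.64^1·0.36^13 = 14·0.64·1.70582e-06 = 1.52841e-05
  p_III = C(14,1)·0.80^1·0.20^13 = 14·0.8·8.192e-10 = 9.17504e-09
Posterior odds = (w_I·p_I) / (w_II·p_II) = (0.51·0.00265494) / (0.41·1.52841e-05) = 0.00135402 / 6.26649e-06 ≈ 216.0734

216.0734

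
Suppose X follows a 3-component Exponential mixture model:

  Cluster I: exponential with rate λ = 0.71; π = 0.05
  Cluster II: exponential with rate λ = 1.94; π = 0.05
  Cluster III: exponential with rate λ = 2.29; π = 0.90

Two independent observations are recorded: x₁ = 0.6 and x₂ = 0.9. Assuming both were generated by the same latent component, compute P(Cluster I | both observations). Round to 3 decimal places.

0.051

P(component k | x) = P(Z=k)·f_k(x) / marginal(x), where marginal(x) = Σ_j P(Z=j)·f_j(x).
Since both observations come from the same component, the likelihood for component k is f_k(x₁)·f_k(x₂).
  L_I = [0.463713] × [0.374752] = 0.173777
  L_II = [0.605735] × [0.338473] = 0.205025
  L_III = [0.579582] × [0.291578] = 0.168993
Prior × likelihood for each component:
  P(Z=I)·L_I = 0.05 × 0.173777 = 0.00868887
  P(Z=II)·L_II = 0.05 × 0.205025 = 0.0102512
  P(Z=III)·L_III = 0.90 × 0.168993 = 0.152094
Denominator: 0.00868887 + 0.0102512 + 0.152094 = 0.171034
P(Cluster I | data) ≈ 0.051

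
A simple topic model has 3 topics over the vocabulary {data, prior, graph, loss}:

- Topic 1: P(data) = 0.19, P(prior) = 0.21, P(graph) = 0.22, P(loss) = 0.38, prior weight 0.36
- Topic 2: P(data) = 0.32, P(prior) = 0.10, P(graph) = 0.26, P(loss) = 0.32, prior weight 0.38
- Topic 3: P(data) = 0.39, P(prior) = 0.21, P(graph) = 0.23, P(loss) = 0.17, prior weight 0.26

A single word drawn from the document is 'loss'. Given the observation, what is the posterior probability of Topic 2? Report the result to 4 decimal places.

0.4019

The responsibility of component k is w_k f_k(x) divided by Σ_j w_j f_j(x).
Component likelihoods at x = 'loss':
  L_1 = P(loss | comp) = 0.38
  L_2 = P(loss | comp) = 0.32
  L_3 = P(loss | comp) = 0.17
Weight by the priors:
  w_1·L_1 = 0.36 × 0.38 = 0.1368
  w_2·L_2 = 0.38 × 0.32 = 0.1216
  w_3·L_3 = 0.26 × 0.17 = 0.0442
Denominator: 0.1368 + 0.1216 + 0.0442 = 0.3026
P(Topic 2 | x) = 0.1216 / 0.3026 ≈ 0.4019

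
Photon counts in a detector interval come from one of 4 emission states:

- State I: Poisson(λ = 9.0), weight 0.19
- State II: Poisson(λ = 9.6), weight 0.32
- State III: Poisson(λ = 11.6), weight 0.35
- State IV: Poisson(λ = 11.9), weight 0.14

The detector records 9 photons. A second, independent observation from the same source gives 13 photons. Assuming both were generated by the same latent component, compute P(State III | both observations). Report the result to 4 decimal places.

0.3950

P(component k | x) = π_k·f_k(x) / marginal(x), where marginal(x) = Σ_j π_j·f_j(x).
Since both observations come from the same component, the likelihood for component k is f_k(x₁)·f_k(x₂).
  p_I = [e^(−9.0)·9.0^9/9! = 0.131756] × [0.0503758] = 0.0066373
  p_II = [e^(−9.6)·9.6^9/9! = 0.129256] × [0.0639762] = 0.00826932
  p_III = [e^(−11.6)·11.6^9/9! = 0.0960601] × [0.101358] = 0.00973645
  p_IV = [e^(−11.9)·11.9^9/9! = 0.0895479] × [0.104647] = 0.0093709
Unnormalised posteriors:
  π_I·p_I = 0.19 × 0.0066373 = 0.00126109
  π_II·p_II = 0.32 × 0.00826932 = 0.00264618
  π_III·p_III = 0.35 × 0.00973645 = 0.00340776
  π_IV·p_IV = 0.14 × 0.0093709 = 0.00131193
Evidence: 0.00126109 + 0.00264618 + 0.00340776 + 0.00131193 = 0.00862695
So the posterior for State III is 0.00340776 / 0.00862695 ≈ 0.3950.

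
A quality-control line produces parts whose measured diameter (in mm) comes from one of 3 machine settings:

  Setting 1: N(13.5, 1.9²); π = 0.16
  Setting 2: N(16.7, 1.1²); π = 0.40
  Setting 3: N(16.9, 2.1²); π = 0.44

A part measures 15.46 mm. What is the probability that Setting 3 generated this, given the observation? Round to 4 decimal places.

0.4062

Posterior ∝ prior × likelihood, so P(k | x) ∝ w_k f_k(x); normalise over all components.
Normal densities:
  L_1 = (1/(1.9·√(2π)))·exp(−(15.46−13.5)²/(2·1.9²)) = 0.209970·exp(-0.53208) = 0.123333
  L_2 = (1/(1.1·√(2π)))·exp(−(15.46−16.7)²/(2·1.1²)) = 0.362675·exp(-0.63537) = 0.192123
  L_3 = (1/(2.1·√(2π)))·exp(−(15.46−16.9)²/(2·2.1²)) = 0.189973·exp(-0.23510) = 0.150171
Prior × likelihood for each component:
  w_1·L_1 = 0.16 × 0.123333 = 0.0197332
  w_2·L_2 = 0.40 × 0.192123 = 0.0768491
  w_3·L_3 = 0.44 × 0.150171 = 0.0660754
Evidence: 0.0197332 + 0.0768491 + 0.0660754 = 0.162658
P(Setting 3 | data) ≈ 0.4062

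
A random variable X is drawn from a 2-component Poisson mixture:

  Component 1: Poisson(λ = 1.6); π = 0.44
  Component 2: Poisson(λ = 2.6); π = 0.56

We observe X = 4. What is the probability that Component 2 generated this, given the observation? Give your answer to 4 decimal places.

0.7655

By Bayes' theorem, P(k | x) = P(Z=k) f_k(x) / Σ_j P(Z=j) f_j(x).
Poisson probabilities:
  f_1 = e^(−1.6)·1.6^4/4! = 0.0551312
  f_2 = e^(−2.6)·2.6^4/4! = 0.141422
Multiply by the mixture weights:
  P(Z=1)·f_1 = 0.44 × 0.0551312 = 0.0242577
  P(Z=2)·f_2 = 0.56 × 0.141422 = 0.0791962
Marginal: 0.0242577 + 0.0791962 = 0.103454
Responsibility of Component 2: 0.0791962 / 0.103454 ≈ 0.7655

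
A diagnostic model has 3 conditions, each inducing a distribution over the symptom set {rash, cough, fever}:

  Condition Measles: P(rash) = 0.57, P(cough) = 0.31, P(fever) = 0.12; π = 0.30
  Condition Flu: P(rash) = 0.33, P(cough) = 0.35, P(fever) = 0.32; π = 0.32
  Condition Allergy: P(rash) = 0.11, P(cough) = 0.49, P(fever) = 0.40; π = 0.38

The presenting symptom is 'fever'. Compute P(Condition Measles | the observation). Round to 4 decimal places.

Apply Bayes' rule: the posterior for each component is proportional to its prior times its likelihood at x.
Categorical probabilities:
  p_Measles = 0.12
  p_Flu = 0.32
  p_Allergy = 0.4
Weight by the priors:
  π_Measles·p_Measles = 0.30 × 0.12 = 0.036
  π_Flu·p_Flu = 0.32 × 0.32 = 0.1024
  π_Allergy·p_Allergy = 0.38 × 0.4 = 0.152
Sum: 0.036 + 0.1024 + 0.152 = 0.2904
So the posterior for Condition Measles is 0.036 / 0.2904 ≈ 0.1240.

0.1240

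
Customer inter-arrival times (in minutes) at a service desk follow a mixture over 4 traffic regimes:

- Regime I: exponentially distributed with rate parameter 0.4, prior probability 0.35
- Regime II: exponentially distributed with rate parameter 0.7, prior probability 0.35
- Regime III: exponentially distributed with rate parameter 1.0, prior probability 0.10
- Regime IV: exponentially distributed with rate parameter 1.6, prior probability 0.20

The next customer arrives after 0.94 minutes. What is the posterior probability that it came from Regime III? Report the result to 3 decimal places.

0.117

The responsibility of component k is w_k f_k(x) divided by Σ_j w_j f_j(x).
Evaluate each component's likelihood at the observed value:
  L_I = 0.4·e^(−0.4·0.94) = 0.4·e^(−0.3760) = 0.274641
  L_II = 0.7·e^(−0.7·0.94) = 0.7·e^(−0.6580) = 0.36252
  L_III = 1.0·e^(−1.0·0.94) = 1.0·e^(−0.9400) = 0.390628
  L_IV = 1.6·e^(−1.6·0.94) = 1.6·e^(−1.5040) = 0.355583
Unnormalised posteriors:
  w_I·L_I = 0.35 × 0.274641 = 0.0961243
  w_II·L_II = 0.35 × 0.36252 = 0.126882
  w_III·L_III = 0.10 × 0.390628 = 0.0390628
  w_IV·L_IV = 0.20 × 0.355583 = 0.0711166
Denominator: 0.0961243 + 0.126882 + 0.0390628 + 0.0711166 = 0.333186
P(Regime III | x) = 0.0390628 / 0.333186 ≈ 0.117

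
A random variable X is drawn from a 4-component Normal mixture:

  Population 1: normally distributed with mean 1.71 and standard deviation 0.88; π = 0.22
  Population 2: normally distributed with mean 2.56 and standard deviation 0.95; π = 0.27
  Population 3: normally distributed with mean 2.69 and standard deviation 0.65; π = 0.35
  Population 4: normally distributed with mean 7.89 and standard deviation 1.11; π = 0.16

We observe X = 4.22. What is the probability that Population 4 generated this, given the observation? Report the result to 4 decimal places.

0.0061

The responsibility of component k is π_k f_k(x) divided by Σ_j π_j f_j(x).
Normal densities:
  L_1 = 0.00775952
  L_2 = 0.0912371
  L_3 = 0.0384479
  L_4 = 0.00151987
Weight by the priors:
  π_1·L_1 = 0.22 × 0.00775952 = 0.00170709
  π_2·L_2 = 0.27 × 0.0912371 = 0.024634
  π_3·L_3 = 0.35 × 0.0384479 = 0.0134568
  π_4·L_4 = 0.16 × 0.00151987 = 0.000243179
Denominator: 0.00170709 + 0.024634 + 0.0134568 + 0.000243179 = 0.0400411
So the posterior for Population 4 is 0.000243179 / 0.0400411 ≈ 0.0061.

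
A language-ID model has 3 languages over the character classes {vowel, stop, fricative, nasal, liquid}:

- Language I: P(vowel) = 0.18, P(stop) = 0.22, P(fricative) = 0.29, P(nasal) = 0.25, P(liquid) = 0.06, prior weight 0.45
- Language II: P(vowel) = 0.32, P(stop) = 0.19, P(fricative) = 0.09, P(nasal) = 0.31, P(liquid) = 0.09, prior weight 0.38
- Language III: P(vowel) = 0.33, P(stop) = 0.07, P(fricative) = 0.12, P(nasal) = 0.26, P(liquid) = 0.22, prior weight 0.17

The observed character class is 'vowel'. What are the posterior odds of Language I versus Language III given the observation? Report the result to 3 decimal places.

Posterior odds = (π_i f_i(x)) / (π_j f_j(x)); the normalising sum cancels.
Component likelihoods at x = 'vowel':
  f_I = 0.18
  f_II = 0.32
  f_III = 0.33
Posterior odds = (π_I·f_I) / (π_III·f_III) = (0.45·0.18) / (0.17·0.33) = 0.081 / 0.0561 ≈ 1.444

1.444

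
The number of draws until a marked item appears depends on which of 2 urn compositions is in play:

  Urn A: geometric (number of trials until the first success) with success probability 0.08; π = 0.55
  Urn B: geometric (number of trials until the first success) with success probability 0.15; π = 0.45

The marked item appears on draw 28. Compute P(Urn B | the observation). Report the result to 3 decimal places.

By Bayes' theorem, P(k | x) = P(Z=k) f_k(x) / Σ_j P(Z=j) f_j(x).
Component likelihoods at x = 28:
  L_A = 0.08·(1−0.08)^27 = 0.08·0.105262 = 0.00842095
  L_B = 0.15·(1−0.15)^27 = 0.15·0.0124254 = 0.00186381
Multiply by the mixture weights:
  P(Z=A)·L_A = 0.55 × 0.00842095 = 0.00463153
  P(Z=B)·L_B = 0.45 × 0.00186381 = 0.000838716
Normaliser: 0.00463153 + 0.000838716 = 0.00547024
P(Urn B | the observation) ≈ 0.153

0.153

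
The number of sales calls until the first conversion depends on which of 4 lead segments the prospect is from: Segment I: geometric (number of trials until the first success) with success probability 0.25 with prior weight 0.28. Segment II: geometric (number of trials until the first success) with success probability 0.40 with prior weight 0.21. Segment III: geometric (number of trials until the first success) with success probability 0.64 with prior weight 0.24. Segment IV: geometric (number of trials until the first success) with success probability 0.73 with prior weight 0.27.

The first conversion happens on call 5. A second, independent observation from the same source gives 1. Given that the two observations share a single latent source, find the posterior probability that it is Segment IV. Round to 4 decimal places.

By Bayes' theorem, P(k | x) = w_k f_k(x) / Σ_j w_j f_j(x).
Since both observations come from the same component, the likelihood for component k is f_k(x₁)·f_k(x₂).
  f_I = [0.25·(1−0.25)^4 = 0.25·0.316406 = 0.0791016] × [0.25] = 0.0197754
  f_II = [0.40·(1−0.40)^4 = 0.40·0.1296 = 0.05184] × [0.4] = 0.020736
  f_III = [0.64·(1−0.64)^4 = 0.64·0.0167962 = 0.0107495] × [0.64] = 0.00687971
  f_IV = [0.73·(1−0.73)^4 = 0.73·0.00531441 = 0.00387952] × [0.73] = 0.00283205
Prior × likelihood for each component:
  w_I·f_I = 0.28 × 0.0197754 = 0.00553711
  w_II·f_II = 0.21 × 0.020736 = 0.00435456
  w_III·f_III = 0.24 × 0.00687971 = 0.00165113
  w_IV·f_IV = 0.27 × 0.00283205 = 0.000764653
Evidence: 0.00553711 + 0.00435456 + 0.00165113 + 0.000764653 = 0.0123075
P(Segment IV | x) = 0.000764653 / 0.0123075 ≈ 0.0621

0.0621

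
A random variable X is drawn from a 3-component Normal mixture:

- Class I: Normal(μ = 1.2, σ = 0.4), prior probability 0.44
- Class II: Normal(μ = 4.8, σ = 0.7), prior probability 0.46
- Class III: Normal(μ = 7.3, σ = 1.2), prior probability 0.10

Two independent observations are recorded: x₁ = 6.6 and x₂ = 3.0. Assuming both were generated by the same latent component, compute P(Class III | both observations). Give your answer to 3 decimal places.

0.070

The responsibility of component k is π_k f_k(x) divided by Σ_j π_j f_j(x).
Since both observations come from the same component, the likelihood for component k is f_k(x₁)·f_k(x₂).
  f_I = [2.65317e-40] × [3.99594e-05] = 1.06019e-44
  f_II = [0.0208921] × [0.0208921] = 0.000436478
  f_III = [0.280439] × [0.000541375] = 0.000151823
Unnormalised posteriors:
  π_I·f_I = 0.44 × 1.06019e-44 = 4.66484e-45
  π_II·f_II = 0.46 × 0.000436478 = 0.00020078
  π_III·f_III = 0.10 × 0.000151823 = 1.51823e-05
Marginal: 4.66484e-45 + 0.00020078 + 1.51823e-05 = 0.000215962
P(Class III | data) ≈ 0.070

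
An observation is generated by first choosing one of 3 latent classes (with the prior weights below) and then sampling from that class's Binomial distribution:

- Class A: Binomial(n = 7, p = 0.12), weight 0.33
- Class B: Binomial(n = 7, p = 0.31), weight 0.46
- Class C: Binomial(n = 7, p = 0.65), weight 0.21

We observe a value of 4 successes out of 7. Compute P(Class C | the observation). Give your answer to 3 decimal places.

The responsibility of component k is π_k f_k(x) divided by Σ_j π_j f_j(x).
Binomial probabilities:
  L_A = C(7,4)·0.12^4·0.88^3 = 35·0.00020736·0.681472 = 0.00494585
  L_B = C(7,4)·0.31^4·0.69^3 = 35·0.00923521·0.328509 = 0.106185
  L_C = C(7,4)·0.65^4·0.35^3 = 35·0.178506·0.042875 = 0.267871
Prior × likelihood for each component:
  π_A·L_A = 0.33 × 0.00494585 = 0.00163213
  π_B·L_B = 0.46 × 0.106185 = 0.048845
  π_C·L_C = 0.21 × 0.267871 = 0.0562529
Sum: 0.00163213 + 0.048845 + 0.0562529 = 0.10673
P(Class C | data) = 0.0562529 / 0.10673 ≈ 0.527

0.527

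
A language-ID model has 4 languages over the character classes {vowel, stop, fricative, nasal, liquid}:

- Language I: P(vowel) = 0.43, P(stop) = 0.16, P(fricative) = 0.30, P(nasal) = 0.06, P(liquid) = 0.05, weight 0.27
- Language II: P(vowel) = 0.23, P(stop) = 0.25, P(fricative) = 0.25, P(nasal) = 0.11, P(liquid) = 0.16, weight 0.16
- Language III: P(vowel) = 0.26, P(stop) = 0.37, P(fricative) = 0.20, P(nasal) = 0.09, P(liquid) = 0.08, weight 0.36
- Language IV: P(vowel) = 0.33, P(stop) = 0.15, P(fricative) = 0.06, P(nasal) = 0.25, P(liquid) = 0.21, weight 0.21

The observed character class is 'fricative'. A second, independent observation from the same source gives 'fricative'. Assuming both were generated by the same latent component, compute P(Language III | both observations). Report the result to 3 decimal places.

0.291

By Bayes' theorem, P(k | x) = π_k f_k(x) / Σ_j π_j f_j(x).
Since both observations come from the same component, the likelihood for component k is f_k(x₁)·f_k(x₂).
  f_I = [P(fricative | comp) = 0.30] × [0.3] = 0.09
  f_II = [P(fricative | comp) = 0.25] × [0.25] = 0.0625
  f_III = [P(fricative | comp) = 0.20] × [0.2] = 0.04
  f_IV = [P(fricative | comp) = 0.06] × [0.06] = 0.0036
Prior × likelihood for each component:
  π_I·f_I = 0.27 × 0.09 = 0.0243
  π_II·f_II = 0.16 × 0.0625 = 0.01
  π_III·f_III = 0.36 × 0.04 = 0.0144
  π_IV·f_IV = 0.21 × 0.0036 = 0.000756
Normaliser: 0.0243 + 0.01 + 0.0144 + 0.000756 = 0.049456
P(Language III | x₁,x₂) ≈ 0.291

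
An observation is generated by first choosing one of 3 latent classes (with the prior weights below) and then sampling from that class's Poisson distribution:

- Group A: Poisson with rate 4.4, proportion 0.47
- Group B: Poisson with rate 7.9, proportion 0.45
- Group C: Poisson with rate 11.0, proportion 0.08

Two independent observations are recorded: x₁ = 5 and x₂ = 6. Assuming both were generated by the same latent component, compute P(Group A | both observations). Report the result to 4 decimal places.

The responsibility of component k is π_k f_k(x) divided by Σ_j π_j f_j(x).
Since both observations come from the same component, the likelihood for component k is f_k(x₁)·f_k(x₂).
  f_A = [e^(−4.4)·4.4^5/5! = 0.168728] × [0.123734] = 0.0208773
  f_B = [e^(−7.9)·7.9^5/5! = 0.0950666] × [0.125171] = 0.0118996
  f_C = [e^(−11.0)·11.0^5/5! = 0.0224152] × [0.0410946] = 0.000921143
Multiply by the mixture weights:
  π_A·f_A = 0.47 × 0.0208773 = 0.00981233
  π_B·f_B = 0.45 × 0.0118996 = 0.00535481
  π_C·f_C = 0.08 × 0.000921143 = 7.36915e-05
Marginal: 0.00981233 + 0.00535481 + 7.36915e-05 = 0.0152408
Responsibility of Group A: 0.00981233 / 0.0152408 ≈ 0.6438

0.6438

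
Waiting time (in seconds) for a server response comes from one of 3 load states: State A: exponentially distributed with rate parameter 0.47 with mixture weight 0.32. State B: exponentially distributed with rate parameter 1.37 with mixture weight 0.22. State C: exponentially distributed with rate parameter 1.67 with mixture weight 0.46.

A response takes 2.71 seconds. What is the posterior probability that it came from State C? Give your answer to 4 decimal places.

0.1440

Posterior ∝ prior × likelihood, so P(k | x) ∝ π_k f_k(x); normalise over all components.
Component likelihoods at x = 2.71 seconds:
  f_A = 0.47·e^(−0.47·2.71) = 0.47·e^(−1.2737) = 0.131503
  f_B = 1.37·e^(−1.37·2.71) = 1.37·e^(−3.7127) = 0.0334438
  f_C = 1.67·e^(−1.67·2.71) = 1.67·e^(−4.5257) = 0.0180813
Prior × likelihood for each component:
  π_A·f_A = 0.32 × 0.131503 = 0.0420811
  π_B·f_B = 0.22 × 0.0334438 = 0.00735763
  π_C·f_C = 0.46 × 0.0180813 = 0.0083174
Marginal: 0.0420811 + 0.00735763 + 0.0083174 = 0.0577561
So the posterior for State C is 0.0083174 / 0.0577561 ≈ 0.1440.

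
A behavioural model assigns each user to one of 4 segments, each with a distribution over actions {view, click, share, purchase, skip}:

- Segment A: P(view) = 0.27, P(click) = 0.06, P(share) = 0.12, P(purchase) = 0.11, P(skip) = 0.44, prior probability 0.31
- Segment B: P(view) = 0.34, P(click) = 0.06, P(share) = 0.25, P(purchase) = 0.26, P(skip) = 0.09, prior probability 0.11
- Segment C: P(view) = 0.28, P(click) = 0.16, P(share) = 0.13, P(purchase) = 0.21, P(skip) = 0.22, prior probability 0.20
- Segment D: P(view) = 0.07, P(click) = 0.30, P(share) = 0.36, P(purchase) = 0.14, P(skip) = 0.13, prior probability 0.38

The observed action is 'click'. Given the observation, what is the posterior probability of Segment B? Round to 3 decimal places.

By Bayes' theorem, P(k | x) = π_k f_k(x) / Σ_j π_j f_j(x).
Evaluate each component's likelihood at the observed value:
  L_A = 0.06
  L_B = 0.06
  L_C = 0.16
  L_D = 0.3
Multiply by the mixture weights:
  π_A·L_A = 0.31 × 0.06 = 0.0186
  π_B·L_B = 0.11 × 0.06 = 0.0066
  π_C·L_C = 0.20 × 0.16 = 0.032
  π_D·L_D = 0.38 × 0.3 = 0.114
Marginal: 0.0186 + 0.0066 + 0.032 + 0.114 = 0.1712
So the posterior for Segment B is 0.0066 / 0.1712 ≈ 0.039.

0.039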